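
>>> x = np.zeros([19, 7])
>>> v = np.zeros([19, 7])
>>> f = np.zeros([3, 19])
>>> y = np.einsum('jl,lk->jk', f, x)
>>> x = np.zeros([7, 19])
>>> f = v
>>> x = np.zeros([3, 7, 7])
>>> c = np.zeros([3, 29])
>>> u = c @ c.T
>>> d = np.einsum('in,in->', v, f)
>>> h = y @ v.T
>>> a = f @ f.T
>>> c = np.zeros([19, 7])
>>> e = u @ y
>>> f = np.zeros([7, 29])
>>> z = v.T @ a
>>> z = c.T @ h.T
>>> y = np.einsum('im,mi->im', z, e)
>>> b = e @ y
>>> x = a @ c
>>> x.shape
(19, 7)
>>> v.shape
(19, 7)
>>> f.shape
(7, 29)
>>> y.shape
(7, 3)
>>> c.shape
(19, 7)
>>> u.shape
(3, 3)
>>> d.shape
()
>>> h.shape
(3, 19)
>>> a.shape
(19, 19)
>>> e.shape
(3, 7)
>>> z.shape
(7, 3)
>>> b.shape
(3, 3)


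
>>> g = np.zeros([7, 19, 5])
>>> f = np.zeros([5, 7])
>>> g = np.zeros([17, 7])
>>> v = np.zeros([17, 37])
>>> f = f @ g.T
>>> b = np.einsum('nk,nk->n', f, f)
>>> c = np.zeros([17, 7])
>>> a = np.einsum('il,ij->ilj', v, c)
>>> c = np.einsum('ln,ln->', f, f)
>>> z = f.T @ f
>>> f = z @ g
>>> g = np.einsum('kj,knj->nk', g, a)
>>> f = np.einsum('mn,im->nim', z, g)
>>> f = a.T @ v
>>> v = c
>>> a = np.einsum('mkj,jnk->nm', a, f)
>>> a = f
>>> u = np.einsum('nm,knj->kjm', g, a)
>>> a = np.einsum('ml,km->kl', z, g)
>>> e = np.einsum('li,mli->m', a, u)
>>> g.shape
(37, 17)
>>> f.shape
(7, 37, 37)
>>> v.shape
()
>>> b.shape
(5,)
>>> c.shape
()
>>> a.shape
(37, 17)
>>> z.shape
(17, 17)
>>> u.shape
(7, 37, 17)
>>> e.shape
(7,)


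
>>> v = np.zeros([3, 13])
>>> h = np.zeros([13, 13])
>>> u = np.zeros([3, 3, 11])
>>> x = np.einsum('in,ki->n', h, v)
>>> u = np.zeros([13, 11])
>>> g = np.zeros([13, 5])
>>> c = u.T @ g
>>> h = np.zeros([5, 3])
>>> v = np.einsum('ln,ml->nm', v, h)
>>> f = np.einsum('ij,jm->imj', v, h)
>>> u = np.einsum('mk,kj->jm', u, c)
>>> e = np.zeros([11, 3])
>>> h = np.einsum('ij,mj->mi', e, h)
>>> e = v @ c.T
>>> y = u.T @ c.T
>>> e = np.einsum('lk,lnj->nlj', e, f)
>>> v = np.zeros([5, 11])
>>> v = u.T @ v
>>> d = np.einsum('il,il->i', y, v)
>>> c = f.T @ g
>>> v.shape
(13, 11)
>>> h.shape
(5, 11)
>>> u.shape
(5, 13)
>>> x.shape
(13,)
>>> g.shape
(13, 5)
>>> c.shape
(5, 3, 5)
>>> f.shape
(13, 3, 5)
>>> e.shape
(3, 13, 5)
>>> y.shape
(13, 11)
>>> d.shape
(13,)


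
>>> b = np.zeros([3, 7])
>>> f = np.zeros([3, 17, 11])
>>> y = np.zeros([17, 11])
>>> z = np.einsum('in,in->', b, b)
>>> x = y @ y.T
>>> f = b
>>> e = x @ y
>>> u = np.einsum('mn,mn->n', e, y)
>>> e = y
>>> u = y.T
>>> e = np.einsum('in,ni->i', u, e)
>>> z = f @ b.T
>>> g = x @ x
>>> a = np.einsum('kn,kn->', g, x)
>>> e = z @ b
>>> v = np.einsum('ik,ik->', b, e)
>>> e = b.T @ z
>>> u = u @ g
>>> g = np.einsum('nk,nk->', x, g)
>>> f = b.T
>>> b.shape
(3, 7)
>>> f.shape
(7, 3)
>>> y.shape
(17, 11)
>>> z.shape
(3, 3)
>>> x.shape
(17, 17)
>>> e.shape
(7, 3)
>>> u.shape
(11, 17)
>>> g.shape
()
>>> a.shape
()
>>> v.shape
()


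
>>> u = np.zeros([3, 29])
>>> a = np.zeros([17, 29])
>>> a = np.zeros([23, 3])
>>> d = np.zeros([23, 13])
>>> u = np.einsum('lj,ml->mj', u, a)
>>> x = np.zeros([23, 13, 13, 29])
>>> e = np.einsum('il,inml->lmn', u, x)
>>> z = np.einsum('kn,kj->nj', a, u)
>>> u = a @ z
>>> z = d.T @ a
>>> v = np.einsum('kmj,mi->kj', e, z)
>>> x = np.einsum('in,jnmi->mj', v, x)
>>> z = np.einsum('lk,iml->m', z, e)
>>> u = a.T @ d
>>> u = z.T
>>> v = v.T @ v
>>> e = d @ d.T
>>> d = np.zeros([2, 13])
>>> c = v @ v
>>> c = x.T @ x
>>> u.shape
(13,)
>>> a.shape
(23, 3)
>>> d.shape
(2, 13)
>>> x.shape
(13, 23)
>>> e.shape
(23, 23)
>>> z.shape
(13,)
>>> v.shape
(13, 13)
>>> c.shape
(23, 23)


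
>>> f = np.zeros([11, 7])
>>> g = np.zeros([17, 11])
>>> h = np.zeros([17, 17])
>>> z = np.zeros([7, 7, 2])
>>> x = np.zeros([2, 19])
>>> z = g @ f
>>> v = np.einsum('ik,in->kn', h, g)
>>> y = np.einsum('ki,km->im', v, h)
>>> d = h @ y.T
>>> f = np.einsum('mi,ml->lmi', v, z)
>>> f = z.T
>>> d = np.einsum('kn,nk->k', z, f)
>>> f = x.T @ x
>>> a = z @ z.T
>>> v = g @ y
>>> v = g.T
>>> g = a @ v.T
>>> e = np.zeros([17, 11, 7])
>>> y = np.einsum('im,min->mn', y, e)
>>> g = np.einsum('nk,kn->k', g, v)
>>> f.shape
(19, 19)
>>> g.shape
(11,)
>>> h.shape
(17, 17)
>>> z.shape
(17, 7)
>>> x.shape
(2, 19)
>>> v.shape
(11, 17)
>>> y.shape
(17, 7)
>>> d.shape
(17,)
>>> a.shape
(17, 17)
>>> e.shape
(17, 11, 7)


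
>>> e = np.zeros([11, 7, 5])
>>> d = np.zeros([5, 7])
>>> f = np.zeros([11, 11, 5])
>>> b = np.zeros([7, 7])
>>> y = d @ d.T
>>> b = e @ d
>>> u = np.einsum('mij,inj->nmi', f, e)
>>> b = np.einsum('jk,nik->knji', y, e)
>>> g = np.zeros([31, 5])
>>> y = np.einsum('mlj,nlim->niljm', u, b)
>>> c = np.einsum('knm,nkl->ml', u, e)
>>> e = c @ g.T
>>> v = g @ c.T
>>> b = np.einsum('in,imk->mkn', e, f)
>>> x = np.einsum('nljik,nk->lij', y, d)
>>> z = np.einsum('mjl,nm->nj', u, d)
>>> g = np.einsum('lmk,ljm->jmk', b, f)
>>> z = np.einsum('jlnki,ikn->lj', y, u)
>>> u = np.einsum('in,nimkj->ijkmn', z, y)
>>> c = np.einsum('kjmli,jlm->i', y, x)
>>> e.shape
(11, 31)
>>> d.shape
(5, 7)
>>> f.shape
(11, 11, 5)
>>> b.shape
(11, 5, 31)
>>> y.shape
(5, 5, 11, 11, 7)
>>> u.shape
(5, 7, 11, 11, 5)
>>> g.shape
(11, 5, 31)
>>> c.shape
(7,)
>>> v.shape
(31, 11)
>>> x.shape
(5, 11, 11)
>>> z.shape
(5, 5)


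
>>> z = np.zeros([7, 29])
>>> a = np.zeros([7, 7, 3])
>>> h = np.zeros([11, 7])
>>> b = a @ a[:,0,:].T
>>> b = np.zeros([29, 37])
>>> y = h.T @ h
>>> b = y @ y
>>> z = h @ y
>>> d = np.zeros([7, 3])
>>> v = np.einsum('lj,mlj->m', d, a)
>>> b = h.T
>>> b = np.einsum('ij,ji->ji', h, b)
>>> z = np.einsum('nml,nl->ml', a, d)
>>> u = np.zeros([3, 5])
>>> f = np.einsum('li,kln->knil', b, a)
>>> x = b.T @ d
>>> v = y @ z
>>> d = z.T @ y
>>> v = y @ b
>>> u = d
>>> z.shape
(7, 3)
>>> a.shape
(7, 7, 3)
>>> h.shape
(11, 7)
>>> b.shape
(7, 11)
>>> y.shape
(7, 7)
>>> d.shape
(3, 7)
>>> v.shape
(7, 11)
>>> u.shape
(3, 7)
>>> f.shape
(7, 3, 11, 7)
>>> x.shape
(11, 3)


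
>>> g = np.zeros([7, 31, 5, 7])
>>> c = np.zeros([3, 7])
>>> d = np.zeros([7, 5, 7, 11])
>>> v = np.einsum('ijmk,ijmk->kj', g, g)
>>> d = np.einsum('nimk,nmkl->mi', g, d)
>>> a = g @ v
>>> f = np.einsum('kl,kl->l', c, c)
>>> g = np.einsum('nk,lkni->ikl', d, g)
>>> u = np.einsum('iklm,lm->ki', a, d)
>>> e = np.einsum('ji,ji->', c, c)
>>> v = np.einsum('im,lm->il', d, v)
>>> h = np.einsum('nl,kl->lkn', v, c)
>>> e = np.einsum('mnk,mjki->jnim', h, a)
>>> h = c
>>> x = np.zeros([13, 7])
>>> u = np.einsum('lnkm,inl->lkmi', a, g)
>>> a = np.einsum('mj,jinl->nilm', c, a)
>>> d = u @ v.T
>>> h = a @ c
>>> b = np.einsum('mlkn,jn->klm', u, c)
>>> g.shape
(7, 31, 7)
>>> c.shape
(3, 7)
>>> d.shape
(7, 5, 31, 5)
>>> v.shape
(5, 7)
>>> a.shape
(5, 31, 31, 3)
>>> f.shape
(7,)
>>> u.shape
(7, 5, 31, 7)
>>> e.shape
(31, 3, 31, 7)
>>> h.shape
(5, 31, 31, 7)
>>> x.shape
(13, 7)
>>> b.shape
(31, 5, 7)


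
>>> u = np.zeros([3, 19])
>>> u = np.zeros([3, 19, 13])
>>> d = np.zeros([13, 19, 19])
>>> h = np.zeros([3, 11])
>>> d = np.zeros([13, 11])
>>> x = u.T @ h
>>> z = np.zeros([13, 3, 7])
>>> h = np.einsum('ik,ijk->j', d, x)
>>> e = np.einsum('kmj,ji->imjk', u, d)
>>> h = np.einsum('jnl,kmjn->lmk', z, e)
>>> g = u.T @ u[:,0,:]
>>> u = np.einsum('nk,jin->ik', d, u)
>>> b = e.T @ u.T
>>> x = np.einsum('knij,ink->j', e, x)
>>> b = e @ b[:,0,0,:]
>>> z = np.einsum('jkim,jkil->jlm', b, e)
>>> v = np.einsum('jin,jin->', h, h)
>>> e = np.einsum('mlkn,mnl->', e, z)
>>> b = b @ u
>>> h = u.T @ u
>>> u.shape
(19, 11)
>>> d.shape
(13, 11)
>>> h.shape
(11, 11)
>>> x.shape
(3,)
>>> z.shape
(11, 3, 19)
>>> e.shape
()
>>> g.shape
(13, 19, 13)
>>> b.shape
(11, 19, 13, 11)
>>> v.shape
()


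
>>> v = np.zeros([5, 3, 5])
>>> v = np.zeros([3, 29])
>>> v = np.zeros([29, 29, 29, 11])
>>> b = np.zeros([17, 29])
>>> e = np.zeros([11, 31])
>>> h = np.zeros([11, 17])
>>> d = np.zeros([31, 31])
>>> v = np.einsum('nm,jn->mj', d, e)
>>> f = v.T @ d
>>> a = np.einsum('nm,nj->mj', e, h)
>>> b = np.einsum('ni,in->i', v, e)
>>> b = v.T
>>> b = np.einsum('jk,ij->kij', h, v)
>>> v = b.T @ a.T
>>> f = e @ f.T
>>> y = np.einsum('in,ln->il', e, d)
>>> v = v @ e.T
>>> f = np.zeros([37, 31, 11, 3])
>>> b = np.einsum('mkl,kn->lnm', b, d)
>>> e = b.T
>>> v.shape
(11, 31, 11)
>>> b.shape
(11, 31, 17)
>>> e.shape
(17, 31, 11)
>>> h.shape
(11, 17)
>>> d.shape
(31, 31)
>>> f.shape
(37, 31, 11, 3)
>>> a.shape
(31, 17)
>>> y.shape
(11, 31)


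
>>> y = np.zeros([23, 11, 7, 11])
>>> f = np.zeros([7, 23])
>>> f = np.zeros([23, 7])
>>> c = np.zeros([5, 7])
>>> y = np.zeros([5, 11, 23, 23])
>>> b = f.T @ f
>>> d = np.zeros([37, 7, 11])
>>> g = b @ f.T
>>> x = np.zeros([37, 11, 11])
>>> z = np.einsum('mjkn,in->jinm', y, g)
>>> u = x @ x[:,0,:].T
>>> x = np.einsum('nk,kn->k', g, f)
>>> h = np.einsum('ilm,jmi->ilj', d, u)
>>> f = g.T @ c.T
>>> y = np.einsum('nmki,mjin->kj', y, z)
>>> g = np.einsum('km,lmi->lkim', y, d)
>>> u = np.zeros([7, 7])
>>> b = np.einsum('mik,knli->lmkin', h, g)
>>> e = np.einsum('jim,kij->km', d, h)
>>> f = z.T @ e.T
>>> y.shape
(23, 7)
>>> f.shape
(5, 23, 7, 37)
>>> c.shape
(5, 7)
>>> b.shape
(11, 37, 37, 7, 23)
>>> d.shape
(37, 7, 11)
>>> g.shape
(37, 23, 11, 7)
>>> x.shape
(23,)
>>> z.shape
(11, 7, 23, 5)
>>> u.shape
(7, 7)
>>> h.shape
(37, 7, 37)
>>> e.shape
(37, 11)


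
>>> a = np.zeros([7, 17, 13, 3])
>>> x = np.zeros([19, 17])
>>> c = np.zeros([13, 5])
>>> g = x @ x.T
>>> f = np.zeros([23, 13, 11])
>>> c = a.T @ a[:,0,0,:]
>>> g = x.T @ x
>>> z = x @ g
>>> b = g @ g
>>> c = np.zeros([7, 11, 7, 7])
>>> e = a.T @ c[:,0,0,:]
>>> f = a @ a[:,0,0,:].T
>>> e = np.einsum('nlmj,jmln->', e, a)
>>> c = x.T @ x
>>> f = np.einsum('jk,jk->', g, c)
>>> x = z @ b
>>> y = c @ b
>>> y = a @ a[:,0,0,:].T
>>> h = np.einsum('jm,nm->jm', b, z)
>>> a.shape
(7, 17, 13, 3)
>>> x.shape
(19, 17)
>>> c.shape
(17, 17)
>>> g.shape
(17, 17)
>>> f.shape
()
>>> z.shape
(19, 17)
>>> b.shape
(17, 17)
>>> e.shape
()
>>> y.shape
(7, 17, 13, 7)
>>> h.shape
(17, 17)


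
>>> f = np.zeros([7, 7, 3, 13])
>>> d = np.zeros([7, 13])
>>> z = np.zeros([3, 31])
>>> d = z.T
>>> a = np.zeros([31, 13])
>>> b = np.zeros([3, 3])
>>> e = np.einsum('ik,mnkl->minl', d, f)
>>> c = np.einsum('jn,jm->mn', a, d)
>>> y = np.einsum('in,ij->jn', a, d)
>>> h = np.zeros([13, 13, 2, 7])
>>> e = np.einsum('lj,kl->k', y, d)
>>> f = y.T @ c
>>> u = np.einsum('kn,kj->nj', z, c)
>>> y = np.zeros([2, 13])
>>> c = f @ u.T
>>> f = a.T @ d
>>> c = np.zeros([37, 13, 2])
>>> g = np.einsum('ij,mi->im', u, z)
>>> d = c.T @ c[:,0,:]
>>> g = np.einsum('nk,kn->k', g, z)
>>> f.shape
(13, 3)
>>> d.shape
(2, 13, 2)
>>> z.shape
(3, 31)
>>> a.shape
(31, 13)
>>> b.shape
(3, 3)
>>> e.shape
(31,)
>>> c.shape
(37, 13, 2)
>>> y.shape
(2, 13)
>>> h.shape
(13, 13, 2, 7)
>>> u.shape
(31, 13)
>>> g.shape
(3,)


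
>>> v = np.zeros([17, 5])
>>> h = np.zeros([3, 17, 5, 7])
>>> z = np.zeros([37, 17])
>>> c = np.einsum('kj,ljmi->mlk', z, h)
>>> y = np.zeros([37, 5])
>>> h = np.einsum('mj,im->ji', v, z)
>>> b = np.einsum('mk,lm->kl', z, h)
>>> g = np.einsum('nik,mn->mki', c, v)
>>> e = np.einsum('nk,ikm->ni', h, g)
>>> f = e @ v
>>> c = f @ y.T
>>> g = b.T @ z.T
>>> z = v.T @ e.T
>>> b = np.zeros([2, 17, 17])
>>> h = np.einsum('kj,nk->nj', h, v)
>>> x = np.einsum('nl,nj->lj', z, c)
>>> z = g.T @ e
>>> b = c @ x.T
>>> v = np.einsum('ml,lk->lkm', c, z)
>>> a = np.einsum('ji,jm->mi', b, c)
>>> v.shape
(37, 17, 5)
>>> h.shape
(17, 37)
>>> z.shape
(37, 17)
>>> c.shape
(5, 37)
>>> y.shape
(37, 5)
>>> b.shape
(5, 5)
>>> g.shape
(5, 37)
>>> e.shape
(5, 17)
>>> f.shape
(5, 5)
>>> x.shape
(5, 37)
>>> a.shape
(37, 5)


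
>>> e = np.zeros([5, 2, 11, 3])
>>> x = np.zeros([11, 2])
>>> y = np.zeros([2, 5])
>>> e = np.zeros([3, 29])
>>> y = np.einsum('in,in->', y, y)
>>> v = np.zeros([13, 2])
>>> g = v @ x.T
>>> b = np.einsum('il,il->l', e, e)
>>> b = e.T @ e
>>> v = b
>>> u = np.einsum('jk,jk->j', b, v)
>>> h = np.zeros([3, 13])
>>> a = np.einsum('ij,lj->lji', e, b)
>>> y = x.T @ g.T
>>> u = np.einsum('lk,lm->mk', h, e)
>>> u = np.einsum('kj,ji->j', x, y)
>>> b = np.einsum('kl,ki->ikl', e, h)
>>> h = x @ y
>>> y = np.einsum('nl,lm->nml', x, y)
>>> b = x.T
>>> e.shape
(3, 29)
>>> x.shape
(11, 2)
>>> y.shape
(11, 13, 2)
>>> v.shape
(29, 29)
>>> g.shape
(13, 11)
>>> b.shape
(2, 11)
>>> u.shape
(2,)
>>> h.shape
(11, 13)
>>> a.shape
(29, 29, 3)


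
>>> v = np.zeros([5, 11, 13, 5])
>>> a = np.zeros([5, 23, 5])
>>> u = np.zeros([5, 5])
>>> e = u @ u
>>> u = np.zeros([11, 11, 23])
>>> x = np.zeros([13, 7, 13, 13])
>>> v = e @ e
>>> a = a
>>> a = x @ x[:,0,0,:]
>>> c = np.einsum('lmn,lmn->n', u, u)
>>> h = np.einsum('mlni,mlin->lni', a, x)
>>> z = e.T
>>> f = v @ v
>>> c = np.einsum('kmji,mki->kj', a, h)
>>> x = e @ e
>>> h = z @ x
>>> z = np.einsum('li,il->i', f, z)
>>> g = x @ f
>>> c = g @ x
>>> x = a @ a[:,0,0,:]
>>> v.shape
(5, 5)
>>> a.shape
(13, 7, 13, 13)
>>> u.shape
(11, 11, 23)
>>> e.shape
(5, 5)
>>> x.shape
(13, 7, 13, 13)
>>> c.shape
(5, 5)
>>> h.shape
(5, 5)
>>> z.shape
(5,)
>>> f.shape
(5, 5)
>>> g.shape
(5, 5)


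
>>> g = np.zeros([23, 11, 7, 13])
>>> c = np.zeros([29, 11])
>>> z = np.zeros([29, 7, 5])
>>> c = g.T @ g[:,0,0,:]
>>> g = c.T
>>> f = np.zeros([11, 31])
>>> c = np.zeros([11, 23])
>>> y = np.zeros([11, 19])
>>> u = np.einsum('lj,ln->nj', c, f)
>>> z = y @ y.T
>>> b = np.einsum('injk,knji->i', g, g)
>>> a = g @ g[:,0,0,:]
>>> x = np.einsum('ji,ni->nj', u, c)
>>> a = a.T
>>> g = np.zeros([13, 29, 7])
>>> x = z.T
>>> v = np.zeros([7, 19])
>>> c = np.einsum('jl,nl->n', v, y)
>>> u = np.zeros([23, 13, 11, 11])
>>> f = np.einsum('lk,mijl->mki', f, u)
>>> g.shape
(13, 29, 7)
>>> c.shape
(11,)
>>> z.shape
(11, 11)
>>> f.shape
(23, 31, 13)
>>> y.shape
(11, 19)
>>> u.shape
(23, 13, 11, 11)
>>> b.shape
(13,)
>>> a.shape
(13, 7, 11, 13)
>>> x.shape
(11, 11)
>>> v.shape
(7, 19)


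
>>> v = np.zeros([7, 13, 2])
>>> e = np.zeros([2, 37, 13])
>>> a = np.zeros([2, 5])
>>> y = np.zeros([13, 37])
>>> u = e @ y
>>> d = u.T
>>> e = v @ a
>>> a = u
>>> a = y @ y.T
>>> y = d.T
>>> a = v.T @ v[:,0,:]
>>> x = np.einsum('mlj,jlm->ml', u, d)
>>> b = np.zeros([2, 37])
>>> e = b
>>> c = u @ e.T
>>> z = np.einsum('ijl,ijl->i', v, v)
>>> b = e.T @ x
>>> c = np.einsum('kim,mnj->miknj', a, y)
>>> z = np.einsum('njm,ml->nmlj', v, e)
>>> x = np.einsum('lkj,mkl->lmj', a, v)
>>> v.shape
(7, 13, 2)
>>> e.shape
(2, 37)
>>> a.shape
(2, 13, 2)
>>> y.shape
(2, 37, 37)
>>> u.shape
(2, 37, 37)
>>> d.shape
(37, 37, 2)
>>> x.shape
(2, 7, 2)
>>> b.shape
(37, 37)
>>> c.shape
(2, 13, 2, 37, 37)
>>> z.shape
(7, 2, 37, 13)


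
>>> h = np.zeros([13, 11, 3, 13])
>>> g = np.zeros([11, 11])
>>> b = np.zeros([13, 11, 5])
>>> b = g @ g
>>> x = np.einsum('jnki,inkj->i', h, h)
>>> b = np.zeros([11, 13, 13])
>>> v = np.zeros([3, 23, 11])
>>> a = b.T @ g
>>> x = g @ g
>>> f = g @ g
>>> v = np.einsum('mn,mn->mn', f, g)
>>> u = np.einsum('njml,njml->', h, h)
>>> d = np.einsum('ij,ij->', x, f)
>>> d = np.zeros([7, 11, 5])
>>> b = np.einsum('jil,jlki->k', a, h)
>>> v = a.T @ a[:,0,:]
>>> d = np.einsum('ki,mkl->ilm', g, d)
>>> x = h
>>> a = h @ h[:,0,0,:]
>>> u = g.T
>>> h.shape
(13, 11, 3, 13)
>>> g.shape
(11, 11)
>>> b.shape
(3,)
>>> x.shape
(13, 11, 3, 13)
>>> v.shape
(11, 13, 11)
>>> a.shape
(13, 11, 3, 13)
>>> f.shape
(11, 11)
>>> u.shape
(11, 11)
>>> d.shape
(11, 5, 7)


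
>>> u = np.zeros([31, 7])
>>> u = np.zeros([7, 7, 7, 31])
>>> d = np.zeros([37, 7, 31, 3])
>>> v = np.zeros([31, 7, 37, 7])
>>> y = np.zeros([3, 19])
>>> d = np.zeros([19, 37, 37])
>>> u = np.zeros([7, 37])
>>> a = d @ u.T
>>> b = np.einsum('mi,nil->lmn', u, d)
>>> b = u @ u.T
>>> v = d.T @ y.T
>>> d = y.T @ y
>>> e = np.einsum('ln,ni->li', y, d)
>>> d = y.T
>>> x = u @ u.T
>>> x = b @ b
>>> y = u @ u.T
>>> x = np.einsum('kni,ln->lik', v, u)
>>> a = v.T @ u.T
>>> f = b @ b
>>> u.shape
(7, 37)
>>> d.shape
(19, 3)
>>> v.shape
(37, 37, 3)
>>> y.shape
(7, 7)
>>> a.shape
(3, 37, 7)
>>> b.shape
(7, 7)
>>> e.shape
(3, 19)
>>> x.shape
(7, 3, 37)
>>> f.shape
(7, 7)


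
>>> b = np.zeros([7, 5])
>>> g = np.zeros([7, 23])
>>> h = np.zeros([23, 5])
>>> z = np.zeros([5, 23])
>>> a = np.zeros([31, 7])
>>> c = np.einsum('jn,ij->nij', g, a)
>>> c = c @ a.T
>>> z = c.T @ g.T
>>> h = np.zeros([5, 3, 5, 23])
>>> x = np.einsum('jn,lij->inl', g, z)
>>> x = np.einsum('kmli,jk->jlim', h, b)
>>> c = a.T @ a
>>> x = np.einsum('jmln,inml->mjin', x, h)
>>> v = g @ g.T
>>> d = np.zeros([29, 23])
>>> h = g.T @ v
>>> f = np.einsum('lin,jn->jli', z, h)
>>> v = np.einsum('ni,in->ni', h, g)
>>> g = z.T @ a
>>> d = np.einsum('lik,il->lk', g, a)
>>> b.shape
(7, 5)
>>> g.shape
(7, 31, 7)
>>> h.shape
(23, 7)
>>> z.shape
(31, 31, 7)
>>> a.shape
(31, 7)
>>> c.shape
(7, 7)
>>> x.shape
(5, 7, 5, 3)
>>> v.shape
(23, 7)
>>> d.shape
(7, 7)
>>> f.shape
(23, 31, 31)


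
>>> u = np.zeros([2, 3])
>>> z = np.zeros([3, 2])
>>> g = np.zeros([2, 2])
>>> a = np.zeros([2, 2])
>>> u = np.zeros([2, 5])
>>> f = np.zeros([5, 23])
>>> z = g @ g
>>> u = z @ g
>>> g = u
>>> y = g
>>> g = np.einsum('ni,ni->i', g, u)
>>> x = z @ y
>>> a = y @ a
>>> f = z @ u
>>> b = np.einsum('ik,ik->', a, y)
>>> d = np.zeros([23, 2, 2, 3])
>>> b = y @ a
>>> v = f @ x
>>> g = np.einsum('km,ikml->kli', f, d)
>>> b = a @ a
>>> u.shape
(2, 2)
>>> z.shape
(2, 2)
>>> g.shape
(2, 3, 23)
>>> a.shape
(2, 2)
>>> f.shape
(2, 2)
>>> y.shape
(2, 2)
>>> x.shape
(2, 2)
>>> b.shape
(2, 2)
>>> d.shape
(23, 2, 2, 3)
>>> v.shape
(2, 2)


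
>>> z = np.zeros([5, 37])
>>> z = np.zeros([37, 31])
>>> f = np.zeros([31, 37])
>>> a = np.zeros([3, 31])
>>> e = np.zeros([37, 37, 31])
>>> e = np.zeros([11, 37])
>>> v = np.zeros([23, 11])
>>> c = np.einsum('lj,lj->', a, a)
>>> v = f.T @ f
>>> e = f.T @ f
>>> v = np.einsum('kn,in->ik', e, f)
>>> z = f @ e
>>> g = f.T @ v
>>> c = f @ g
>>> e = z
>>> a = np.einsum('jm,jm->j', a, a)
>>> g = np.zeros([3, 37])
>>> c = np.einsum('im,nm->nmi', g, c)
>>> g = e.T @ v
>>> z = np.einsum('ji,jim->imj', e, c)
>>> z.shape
(37, 3, 31)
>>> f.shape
(31, 37)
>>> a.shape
(3,)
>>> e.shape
(31, 37)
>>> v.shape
(31, 37)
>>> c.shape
(31, 37, 3)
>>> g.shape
(37, 37)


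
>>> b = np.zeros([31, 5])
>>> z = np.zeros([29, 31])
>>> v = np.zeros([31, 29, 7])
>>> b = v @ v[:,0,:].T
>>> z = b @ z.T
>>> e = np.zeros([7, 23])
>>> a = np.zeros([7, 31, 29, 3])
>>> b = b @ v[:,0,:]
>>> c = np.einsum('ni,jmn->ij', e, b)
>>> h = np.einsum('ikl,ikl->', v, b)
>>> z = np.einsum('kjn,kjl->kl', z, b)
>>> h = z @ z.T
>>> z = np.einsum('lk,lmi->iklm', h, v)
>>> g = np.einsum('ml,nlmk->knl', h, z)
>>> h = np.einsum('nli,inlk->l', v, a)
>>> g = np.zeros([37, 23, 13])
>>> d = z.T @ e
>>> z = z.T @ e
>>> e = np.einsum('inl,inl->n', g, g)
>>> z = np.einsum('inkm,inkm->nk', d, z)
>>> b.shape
(31, 29, 7)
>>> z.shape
(31, 31)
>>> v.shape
(31, 29, 7)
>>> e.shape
(23,)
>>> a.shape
(7, 31, 29, 3)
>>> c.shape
(23, 31)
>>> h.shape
(29,)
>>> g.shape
(37, 23, 13)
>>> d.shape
(29, 31, 31, 23)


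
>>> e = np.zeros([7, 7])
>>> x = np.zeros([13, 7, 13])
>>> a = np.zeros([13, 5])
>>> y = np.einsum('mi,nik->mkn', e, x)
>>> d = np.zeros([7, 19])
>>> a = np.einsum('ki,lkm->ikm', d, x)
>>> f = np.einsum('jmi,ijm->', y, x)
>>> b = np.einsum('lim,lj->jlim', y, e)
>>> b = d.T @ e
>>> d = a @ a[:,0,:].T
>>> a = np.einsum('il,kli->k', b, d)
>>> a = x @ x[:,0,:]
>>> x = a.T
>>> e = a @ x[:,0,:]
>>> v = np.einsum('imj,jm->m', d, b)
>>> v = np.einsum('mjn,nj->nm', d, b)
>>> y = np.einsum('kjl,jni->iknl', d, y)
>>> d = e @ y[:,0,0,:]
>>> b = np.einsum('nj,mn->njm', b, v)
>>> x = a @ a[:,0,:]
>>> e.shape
(13, 7, 13)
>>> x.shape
(13, 7, 13)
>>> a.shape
(13, 7, 13)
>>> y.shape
(13, 19, 13, 19)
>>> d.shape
(13, 7, 19)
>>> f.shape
()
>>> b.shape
(19, 7, 19)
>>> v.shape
(19, 19)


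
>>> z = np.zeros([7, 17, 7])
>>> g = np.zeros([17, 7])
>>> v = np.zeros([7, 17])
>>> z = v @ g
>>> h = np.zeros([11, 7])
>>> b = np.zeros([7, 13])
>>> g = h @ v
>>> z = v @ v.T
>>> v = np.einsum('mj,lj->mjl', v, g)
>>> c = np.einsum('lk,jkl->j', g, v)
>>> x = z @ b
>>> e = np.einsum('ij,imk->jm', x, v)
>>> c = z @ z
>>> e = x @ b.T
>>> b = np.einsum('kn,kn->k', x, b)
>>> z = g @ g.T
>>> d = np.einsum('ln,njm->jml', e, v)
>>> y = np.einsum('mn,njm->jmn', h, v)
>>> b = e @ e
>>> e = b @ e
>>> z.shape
(11, 11)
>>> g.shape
(11, 17)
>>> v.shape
(7, 17, 11)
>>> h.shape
(11, 7)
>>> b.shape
(7, 7)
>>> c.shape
(7, 7)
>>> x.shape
(7, 13)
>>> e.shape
(7, 7)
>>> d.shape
(17, 11, 7)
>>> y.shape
(17, 11, 7)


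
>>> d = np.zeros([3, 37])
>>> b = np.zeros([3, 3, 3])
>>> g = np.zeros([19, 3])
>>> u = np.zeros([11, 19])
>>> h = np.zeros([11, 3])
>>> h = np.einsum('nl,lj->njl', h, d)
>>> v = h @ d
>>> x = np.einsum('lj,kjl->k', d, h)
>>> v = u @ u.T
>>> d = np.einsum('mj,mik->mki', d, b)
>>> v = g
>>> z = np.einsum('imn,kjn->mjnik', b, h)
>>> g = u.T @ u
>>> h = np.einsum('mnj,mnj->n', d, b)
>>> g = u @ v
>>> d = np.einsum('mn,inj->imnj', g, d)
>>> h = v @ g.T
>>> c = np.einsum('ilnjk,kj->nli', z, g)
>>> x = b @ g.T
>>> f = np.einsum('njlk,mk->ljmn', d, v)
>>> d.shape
(3, 11, 3, 3)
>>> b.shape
(3, 3, 3)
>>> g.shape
(11, 3)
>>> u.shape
(11, 19)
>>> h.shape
(19, 11)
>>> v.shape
(19, 3)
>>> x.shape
(3, 3, 11)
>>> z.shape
(3, 37, 3, 3, 11)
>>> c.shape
(3, 37, 3)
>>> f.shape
(3, 11, 19, 3)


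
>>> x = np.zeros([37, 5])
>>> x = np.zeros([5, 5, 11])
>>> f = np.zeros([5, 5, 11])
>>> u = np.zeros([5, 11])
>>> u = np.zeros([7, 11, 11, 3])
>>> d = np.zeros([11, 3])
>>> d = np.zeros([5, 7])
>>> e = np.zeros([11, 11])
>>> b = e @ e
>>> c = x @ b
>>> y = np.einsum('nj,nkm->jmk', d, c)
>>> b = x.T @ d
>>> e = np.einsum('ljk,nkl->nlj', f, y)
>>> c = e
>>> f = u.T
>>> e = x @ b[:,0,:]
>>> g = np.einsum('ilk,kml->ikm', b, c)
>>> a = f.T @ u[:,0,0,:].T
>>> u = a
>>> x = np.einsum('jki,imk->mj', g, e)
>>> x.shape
(5, 11)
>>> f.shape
(3, 11, 11, 7)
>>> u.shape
(7, 11, 11, 7)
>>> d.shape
(5, 7)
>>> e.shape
(5, 5, 7)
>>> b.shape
(11, 5, 7)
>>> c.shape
(7, 5, 5)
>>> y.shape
(7, 11, 5)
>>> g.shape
(11, 7, 5)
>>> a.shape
(7, 11, 11, 7)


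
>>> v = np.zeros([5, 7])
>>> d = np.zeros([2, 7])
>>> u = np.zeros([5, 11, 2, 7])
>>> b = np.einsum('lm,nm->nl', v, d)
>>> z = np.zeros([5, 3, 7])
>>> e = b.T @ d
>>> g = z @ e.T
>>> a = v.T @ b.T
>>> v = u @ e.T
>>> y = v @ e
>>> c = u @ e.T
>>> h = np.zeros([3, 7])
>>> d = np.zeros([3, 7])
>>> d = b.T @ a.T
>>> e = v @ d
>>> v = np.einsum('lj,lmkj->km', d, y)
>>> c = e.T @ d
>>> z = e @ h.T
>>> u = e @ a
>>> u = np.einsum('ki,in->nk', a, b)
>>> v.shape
(2, 11)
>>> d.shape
(5, 7)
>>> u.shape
(5, 7)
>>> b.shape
(2, 5)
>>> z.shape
(5, 11, 2, 3)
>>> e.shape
(5, 11, 2, 7)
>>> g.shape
(5, 3, 5)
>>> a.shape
(7, 2)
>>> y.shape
(5, 11, 2, 7)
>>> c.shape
(7, 2, 11, 7)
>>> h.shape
(3, 7)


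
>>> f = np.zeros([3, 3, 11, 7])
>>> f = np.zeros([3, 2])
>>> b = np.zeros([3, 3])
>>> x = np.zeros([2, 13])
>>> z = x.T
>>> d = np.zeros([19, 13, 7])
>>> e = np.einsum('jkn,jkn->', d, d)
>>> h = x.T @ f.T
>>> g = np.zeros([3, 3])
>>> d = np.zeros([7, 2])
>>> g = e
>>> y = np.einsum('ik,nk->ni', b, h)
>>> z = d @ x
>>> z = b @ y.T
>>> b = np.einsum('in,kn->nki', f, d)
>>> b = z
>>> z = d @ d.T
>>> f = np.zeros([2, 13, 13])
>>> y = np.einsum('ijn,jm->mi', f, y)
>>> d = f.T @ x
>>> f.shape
(2, 13, 13)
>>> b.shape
(3, 13)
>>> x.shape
(2, 13)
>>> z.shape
(7, 7)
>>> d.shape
(13, 13, 13)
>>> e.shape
()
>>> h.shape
(13, 3)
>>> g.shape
()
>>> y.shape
(3, 2)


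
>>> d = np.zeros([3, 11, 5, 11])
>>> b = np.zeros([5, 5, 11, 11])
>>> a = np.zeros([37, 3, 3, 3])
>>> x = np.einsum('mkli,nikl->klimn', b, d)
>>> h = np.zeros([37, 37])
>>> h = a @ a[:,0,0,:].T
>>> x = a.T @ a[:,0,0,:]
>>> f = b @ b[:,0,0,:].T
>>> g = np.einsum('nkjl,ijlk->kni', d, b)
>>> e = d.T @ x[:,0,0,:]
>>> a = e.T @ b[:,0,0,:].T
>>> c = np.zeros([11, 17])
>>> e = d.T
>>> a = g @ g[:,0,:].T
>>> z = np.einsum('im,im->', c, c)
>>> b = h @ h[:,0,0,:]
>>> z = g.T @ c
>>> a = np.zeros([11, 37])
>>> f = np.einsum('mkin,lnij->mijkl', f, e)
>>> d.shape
(3, 11, 5, 11)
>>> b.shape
(37, 3, 3, 37)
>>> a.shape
(11, 37)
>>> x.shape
(3, 3, 3, 3)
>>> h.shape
(37, 3, 3, 37)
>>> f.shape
(5, 11, 3, 5, 11)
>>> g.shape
(11, 3, 5)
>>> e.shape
(11, 5, 11, 3)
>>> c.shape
(11, 17)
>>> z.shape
(5, 3, 17)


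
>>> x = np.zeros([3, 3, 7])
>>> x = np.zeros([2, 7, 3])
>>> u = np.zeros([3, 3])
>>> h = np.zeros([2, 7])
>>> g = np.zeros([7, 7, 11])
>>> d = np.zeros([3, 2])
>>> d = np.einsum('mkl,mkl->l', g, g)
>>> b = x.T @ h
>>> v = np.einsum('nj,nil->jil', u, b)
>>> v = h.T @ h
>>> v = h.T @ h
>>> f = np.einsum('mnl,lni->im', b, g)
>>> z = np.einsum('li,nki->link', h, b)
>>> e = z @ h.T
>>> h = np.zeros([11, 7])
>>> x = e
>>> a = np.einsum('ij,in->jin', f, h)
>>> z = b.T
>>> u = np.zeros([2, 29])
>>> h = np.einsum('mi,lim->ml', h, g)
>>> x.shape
(2, 7, 3, 2)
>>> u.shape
(2, 29)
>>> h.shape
(11, 7)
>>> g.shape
(7, 7, 11)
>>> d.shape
(11,)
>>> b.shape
(3, 7, 7)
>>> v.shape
(7, 7)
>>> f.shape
(11, 3)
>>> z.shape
(7, 7, 3)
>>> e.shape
(2, 7, 3, 2)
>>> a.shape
(3, 11, 7)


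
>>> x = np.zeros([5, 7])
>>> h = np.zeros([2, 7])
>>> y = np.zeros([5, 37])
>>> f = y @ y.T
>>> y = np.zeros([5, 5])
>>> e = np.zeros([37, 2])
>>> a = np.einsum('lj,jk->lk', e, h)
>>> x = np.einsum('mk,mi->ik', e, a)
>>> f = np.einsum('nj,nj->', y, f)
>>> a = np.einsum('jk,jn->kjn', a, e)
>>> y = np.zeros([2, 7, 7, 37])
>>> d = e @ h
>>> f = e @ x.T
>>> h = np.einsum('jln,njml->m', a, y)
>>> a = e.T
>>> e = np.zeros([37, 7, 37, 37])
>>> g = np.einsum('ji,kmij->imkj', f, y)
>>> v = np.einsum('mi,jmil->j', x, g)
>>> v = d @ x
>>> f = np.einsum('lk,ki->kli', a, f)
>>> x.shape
(7, 2)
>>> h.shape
(7,)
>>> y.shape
(2, 7, 7, 37)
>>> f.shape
(37, 2, 7)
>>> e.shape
(37, 7, 37, 37)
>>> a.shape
(2, 37)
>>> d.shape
(37, 7)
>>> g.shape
(7, 7, 2, 37)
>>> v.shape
(37, 2)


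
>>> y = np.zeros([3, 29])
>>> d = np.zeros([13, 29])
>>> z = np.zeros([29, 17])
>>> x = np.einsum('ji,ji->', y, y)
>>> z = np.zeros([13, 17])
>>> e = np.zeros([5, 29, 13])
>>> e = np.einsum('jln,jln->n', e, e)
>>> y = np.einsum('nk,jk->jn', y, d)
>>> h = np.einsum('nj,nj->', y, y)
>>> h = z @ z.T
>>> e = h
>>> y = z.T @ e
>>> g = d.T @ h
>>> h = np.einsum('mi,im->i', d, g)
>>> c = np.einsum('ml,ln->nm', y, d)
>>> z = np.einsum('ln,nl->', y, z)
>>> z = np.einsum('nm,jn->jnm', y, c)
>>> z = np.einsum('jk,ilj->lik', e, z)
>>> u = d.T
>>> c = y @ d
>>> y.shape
(17, 13)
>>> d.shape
(13, 29)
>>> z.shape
(17, 29, 13)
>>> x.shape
()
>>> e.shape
(13, 13)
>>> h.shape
(29,)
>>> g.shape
(29, 13)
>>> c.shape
(17, 29)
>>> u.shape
(29, 13)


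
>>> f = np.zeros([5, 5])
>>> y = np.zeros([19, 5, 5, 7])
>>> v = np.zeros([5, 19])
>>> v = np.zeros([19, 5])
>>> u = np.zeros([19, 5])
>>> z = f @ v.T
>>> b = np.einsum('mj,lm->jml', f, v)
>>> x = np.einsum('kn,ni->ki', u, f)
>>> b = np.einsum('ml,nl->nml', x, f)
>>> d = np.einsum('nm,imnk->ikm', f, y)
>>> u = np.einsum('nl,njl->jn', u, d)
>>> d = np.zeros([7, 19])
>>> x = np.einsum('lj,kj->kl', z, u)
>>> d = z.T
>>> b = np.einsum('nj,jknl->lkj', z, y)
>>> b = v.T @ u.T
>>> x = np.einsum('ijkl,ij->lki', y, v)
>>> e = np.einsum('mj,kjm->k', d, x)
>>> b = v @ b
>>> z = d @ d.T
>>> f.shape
(5, 5)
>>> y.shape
(19, 5, 5, 7)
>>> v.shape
(19, 5)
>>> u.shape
(7, 19)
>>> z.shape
(19, 19)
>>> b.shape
(19, 7)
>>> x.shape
(7, 5, 19)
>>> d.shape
(19, 5)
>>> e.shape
(7,)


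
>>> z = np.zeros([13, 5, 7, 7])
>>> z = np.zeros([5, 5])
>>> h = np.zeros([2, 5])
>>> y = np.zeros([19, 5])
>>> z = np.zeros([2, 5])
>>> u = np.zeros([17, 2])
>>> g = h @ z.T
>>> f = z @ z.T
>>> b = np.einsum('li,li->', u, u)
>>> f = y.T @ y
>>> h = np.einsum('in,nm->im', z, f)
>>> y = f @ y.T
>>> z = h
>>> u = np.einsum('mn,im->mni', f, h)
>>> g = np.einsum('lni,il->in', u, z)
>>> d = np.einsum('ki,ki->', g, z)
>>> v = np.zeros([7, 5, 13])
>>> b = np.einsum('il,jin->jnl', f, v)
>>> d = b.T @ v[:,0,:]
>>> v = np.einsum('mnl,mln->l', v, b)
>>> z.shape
(2, 5)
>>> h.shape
(2, 5)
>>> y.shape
(5, 19)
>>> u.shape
(5, 5, 2)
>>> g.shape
(2, 5)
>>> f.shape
(5, 5)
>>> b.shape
(7, 13, 5)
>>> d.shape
(5, 13, 13)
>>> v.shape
(13,)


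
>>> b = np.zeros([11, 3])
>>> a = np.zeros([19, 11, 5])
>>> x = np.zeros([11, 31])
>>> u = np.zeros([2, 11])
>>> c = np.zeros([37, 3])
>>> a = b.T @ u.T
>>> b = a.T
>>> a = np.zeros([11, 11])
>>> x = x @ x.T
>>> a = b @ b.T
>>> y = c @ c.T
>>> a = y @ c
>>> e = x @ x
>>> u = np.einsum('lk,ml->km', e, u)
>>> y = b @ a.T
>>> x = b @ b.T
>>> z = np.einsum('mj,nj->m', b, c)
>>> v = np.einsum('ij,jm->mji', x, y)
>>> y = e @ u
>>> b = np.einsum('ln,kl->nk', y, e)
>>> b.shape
(2, 11)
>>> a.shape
(37, 3)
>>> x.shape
(2, 2)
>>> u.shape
(11, 2)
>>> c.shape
(37, 3)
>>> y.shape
(11, 2)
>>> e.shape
(11, 11)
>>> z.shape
(2,)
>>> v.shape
(37, 2, 2)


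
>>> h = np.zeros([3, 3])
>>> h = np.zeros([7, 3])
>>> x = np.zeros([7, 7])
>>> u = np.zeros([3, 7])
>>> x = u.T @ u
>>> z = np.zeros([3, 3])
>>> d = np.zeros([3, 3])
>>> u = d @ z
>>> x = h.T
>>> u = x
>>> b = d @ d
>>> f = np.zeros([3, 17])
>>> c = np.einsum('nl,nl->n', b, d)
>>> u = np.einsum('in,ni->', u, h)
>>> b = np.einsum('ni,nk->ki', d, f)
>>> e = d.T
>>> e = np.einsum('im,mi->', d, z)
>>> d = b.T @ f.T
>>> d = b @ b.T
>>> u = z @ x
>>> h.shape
(7, 3)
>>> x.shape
(3, 7)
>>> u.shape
(3, 7)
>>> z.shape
(3, 3)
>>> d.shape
(17, 17)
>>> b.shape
(17, 3)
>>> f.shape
(3, 17)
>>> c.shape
(3,)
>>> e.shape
()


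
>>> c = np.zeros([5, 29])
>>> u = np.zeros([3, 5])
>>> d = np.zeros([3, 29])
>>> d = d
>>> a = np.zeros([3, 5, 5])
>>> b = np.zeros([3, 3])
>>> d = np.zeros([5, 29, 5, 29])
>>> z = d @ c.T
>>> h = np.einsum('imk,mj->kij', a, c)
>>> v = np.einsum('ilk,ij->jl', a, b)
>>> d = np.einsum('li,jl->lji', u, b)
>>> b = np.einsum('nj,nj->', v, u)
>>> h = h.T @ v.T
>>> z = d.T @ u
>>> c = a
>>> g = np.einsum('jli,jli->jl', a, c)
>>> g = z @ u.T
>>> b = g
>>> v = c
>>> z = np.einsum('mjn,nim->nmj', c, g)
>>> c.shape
(3, 5, 5)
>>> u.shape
(3, 5)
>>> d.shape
(3, 3, 5)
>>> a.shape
(3, 5, 5)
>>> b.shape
(5, 3, 3)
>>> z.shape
(5, 3, 5)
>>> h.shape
(29, 3, 3)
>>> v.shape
(3, 5, 5)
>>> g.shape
(5, 3, 3)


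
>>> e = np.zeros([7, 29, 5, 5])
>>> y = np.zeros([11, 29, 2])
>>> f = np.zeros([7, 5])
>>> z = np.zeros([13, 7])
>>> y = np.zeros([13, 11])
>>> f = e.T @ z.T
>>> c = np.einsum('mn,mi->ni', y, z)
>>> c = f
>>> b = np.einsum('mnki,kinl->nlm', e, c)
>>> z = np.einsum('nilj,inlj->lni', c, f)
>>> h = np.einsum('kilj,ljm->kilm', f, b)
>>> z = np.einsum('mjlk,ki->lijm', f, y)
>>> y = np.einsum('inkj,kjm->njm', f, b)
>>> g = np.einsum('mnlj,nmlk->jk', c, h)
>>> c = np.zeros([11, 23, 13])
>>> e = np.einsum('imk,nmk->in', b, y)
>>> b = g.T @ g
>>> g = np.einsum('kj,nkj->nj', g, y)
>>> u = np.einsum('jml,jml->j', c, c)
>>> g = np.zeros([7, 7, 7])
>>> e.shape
(29, 5)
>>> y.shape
(5, 13, 7)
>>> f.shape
(5, 5, 29, 13)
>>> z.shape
(29, 11, 5, 5)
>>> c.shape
(11, 23, 13)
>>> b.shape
(7, 7)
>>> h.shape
(5, 5, 29, 7)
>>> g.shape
(7, 7, 7)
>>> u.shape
(11,)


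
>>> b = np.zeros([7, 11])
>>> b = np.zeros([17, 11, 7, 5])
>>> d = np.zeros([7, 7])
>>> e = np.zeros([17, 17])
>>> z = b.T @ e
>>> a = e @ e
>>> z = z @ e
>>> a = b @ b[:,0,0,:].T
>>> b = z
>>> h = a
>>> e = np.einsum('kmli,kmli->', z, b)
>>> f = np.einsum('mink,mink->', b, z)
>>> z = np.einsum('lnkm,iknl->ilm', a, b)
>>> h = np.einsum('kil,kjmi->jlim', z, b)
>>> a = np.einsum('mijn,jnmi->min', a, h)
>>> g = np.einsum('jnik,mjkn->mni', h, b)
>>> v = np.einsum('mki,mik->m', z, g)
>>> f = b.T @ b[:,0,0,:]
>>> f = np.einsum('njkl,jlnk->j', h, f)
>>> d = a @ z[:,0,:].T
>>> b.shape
(5, 7, 11, 17)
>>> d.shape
(17, 11, 5)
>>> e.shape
()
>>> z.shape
(5, 17, 17)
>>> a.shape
(17, 11, 17)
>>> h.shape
(7, 17, 17, 11)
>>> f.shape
(17,)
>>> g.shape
(5, 17, 17)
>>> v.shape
(5,)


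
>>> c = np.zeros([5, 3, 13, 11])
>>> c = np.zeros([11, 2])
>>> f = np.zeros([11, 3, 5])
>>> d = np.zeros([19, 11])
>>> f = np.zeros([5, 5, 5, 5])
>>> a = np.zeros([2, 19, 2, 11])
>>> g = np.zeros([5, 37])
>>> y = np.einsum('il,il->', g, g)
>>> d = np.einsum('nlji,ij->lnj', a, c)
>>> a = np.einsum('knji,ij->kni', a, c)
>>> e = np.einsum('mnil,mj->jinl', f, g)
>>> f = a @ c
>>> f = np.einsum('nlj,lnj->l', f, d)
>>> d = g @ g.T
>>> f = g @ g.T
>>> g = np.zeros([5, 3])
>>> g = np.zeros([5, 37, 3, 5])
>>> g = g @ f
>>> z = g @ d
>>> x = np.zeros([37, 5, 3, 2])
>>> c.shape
(11, 2)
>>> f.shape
(5, 5)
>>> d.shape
(5, 5)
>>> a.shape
(2, 19, 11)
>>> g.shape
(5, 37, 3, 5)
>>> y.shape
()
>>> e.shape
(37, 5, 5, 5)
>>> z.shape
(5, 37, 3, 5)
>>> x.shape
(37, 5, 3, 2)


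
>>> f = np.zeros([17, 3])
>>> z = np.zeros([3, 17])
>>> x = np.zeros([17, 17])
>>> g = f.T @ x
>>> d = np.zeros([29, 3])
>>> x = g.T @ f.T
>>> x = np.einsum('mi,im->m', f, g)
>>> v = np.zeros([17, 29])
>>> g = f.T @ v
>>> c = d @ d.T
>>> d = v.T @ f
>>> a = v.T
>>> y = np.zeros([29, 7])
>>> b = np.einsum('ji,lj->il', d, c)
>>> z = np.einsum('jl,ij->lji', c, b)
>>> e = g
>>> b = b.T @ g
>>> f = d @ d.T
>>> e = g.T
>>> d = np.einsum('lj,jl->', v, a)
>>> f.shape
(29, 29)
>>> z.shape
(29, 29, 3)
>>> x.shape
(17,)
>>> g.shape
(3, 29)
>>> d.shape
()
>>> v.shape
(17, 29)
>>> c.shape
(29, 29)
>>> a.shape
(29, 17)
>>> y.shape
(29, 7)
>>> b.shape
(29, 29)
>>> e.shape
(29, 3)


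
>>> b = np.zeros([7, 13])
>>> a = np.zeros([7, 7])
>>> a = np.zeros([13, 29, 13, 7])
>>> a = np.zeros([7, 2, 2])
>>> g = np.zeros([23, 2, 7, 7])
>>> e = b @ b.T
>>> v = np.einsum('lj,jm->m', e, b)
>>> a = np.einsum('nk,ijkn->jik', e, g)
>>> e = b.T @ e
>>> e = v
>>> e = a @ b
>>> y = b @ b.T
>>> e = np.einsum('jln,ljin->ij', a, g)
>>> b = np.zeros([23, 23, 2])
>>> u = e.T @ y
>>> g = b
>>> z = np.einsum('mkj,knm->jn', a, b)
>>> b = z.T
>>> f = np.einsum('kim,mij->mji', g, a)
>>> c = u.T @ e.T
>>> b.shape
(23, 7)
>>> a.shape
(2, 23, 7)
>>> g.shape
(23, 23, 2)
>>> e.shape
(7, 2)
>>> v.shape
(13,)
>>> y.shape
(7, 7)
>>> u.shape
(2, 7)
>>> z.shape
(7, 23)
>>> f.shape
(2, 7, 23)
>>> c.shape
(7, 7)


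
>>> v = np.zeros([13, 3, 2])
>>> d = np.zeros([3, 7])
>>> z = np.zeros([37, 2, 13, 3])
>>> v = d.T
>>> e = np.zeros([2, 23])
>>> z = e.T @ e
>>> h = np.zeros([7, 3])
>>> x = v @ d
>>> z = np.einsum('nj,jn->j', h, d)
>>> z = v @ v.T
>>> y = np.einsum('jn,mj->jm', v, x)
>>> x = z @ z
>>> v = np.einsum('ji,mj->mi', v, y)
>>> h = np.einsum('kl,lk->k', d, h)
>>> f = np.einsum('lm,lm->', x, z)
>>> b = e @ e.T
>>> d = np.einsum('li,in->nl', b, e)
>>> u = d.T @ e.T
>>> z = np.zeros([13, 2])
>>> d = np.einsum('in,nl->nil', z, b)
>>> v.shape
(7, 3)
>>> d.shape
(2, 13, 2)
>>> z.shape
(13, 2)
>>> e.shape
(2, 23)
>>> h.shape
(3,)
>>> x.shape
(7, 7)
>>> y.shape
(7, 7)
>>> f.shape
()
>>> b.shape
(2, 2)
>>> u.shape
(2, 2)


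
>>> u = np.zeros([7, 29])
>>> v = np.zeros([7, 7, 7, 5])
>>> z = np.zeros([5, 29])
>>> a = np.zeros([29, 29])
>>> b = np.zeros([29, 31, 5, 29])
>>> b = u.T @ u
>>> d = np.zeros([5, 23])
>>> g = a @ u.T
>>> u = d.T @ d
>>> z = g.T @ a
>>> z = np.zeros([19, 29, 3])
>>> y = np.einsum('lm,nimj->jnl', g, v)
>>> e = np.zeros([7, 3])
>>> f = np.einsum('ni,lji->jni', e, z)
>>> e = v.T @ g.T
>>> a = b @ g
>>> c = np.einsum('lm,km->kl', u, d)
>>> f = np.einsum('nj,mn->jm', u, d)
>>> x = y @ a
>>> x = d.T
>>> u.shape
(23, 23)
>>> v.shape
(7, 7, 7, 5)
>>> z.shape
(19, 29, 3)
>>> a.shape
(29, 7)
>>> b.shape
(29, 29)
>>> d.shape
(5, 23)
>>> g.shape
(29, 7)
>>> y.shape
(5, 7, 29)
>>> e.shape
(5, 7, 7, 29)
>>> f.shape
(23, 5)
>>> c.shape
(5, 23)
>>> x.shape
(23, 5)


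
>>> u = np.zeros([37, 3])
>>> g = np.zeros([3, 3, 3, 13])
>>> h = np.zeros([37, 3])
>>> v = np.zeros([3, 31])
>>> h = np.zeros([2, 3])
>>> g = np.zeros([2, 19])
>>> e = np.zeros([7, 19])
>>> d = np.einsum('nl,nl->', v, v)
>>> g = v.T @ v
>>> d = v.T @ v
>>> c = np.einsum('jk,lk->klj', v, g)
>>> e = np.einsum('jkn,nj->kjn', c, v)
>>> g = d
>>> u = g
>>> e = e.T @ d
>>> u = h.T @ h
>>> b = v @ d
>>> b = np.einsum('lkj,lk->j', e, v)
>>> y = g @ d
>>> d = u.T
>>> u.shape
(3, 3)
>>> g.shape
(31, 31)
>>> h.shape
(2, 3)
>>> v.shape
(3, 31)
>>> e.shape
(3, 31, 31)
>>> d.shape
(3, 3)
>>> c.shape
(31, 31, 3)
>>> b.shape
(31,)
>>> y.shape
(31, 31)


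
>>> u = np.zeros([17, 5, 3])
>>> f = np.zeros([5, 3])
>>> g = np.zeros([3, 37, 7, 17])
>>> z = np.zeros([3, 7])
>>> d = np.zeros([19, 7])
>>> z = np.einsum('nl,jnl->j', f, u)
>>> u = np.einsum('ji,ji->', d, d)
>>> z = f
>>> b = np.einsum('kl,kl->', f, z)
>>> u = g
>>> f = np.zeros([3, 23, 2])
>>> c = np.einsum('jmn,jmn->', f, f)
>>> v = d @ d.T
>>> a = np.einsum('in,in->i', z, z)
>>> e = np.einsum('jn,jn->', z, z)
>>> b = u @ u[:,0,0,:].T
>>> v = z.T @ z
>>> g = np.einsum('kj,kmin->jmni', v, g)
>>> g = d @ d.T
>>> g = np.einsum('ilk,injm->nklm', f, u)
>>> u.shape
(3, 37, 7, 17)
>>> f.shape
(3, 23, 2)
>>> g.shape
(37, 2, 23, 17)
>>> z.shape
(5, 3)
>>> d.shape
(19, 7)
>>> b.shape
(3, 37, 7, 3)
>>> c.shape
()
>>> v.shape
(3, 3)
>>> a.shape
(5,)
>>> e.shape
()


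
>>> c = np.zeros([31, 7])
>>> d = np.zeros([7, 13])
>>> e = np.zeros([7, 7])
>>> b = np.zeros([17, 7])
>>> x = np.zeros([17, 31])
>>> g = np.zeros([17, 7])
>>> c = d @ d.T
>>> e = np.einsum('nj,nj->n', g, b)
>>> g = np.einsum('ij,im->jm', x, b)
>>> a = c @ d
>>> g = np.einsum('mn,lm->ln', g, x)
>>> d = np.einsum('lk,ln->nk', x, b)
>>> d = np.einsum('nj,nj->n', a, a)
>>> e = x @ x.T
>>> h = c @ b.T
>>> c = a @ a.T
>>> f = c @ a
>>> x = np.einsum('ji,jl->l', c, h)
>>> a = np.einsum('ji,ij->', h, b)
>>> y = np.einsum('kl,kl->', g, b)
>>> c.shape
(7, 7)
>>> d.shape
(7,)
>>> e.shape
(17, 17)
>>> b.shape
(17, 7)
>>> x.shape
(17,)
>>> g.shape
(17, 7)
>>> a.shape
()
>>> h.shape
(7, 17)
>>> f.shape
(7, 13)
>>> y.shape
()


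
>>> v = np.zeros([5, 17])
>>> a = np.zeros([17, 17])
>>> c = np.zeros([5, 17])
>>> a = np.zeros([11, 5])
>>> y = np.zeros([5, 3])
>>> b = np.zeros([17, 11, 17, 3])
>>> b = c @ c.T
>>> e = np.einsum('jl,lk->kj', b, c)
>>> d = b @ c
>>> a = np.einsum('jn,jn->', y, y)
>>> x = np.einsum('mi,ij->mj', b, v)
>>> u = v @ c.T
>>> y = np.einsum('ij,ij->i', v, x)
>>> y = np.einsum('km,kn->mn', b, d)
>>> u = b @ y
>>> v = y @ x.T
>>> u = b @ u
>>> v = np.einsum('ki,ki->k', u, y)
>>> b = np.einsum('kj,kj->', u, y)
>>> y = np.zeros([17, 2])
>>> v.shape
(5,)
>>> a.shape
()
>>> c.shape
(5, 17)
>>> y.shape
(17, 2)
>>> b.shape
()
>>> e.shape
(17, 5)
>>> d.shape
(5, 17)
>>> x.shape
(5, 17)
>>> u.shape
(5, 17)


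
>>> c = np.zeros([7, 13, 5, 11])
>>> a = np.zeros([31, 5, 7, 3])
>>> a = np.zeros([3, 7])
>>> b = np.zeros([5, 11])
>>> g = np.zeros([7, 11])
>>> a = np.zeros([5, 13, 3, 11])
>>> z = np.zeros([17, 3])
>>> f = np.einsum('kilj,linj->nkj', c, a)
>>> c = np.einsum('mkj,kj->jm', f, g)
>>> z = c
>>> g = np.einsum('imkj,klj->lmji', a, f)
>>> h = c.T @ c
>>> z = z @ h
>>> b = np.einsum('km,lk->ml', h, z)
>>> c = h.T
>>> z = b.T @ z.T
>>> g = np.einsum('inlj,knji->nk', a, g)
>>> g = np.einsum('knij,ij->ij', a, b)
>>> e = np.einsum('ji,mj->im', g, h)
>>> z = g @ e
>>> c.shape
(3, 3)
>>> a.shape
(5, 13, 3, 11)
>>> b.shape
(3, 11)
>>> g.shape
(3, 11)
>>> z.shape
(3, 3)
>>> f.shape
(3, 7, 11)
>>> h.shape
(3, 3)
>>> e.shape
(11, 3)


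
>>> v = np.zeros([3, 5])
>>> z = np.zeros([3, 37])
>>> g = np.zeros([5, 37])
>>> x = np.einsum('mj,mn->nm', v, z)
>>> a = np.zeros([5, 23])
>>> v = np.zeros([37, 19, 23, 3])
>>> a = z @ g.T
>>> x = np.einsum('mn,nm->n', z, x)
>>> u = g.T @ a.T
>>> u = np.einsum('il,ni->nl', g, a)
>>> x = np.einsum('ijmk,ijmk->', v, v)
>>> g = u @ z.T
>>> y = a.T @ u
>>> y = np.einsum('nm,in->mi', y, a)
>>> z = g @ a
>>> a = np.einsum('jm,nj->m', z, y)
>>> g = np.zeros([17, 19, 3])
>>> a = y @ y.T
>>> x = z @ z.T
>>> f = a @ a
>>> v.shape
(37, 19, 23, 3)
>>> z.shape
(3, 5)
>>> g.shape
(17, 19, 3)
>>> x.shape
(3, 3)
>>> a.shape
(37, 37)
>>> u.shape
(3, 37)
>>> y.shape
(37, 3)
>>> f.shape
(37, 37)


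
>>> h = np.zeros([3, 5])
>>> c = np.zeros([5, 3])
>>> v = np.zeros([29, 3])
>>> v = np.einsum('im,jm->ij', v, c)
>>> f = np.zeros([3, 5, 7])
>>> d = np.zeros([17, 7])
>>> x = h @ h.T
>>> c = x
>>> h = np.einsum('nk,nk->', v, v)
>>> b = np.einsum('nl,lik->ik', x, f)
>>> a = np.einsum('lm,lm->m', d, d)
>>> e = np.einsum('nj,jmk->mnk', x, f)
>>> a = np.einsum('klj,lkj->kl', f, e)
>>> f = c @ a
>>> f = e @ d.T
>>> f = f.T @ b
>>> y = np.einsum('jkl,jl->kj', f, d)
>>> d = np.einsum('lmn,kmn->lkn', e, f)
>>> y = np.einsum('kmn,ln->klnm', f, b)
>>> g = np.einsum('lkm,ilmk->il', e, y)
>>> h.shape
()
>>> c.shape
(3, 3)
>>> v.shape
(29, 5)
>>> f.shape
(17, 3, 7)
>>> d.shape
(5, 17, 7)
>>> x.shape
(3, 3)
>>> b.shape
(5, 7)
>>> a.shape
(3, 5)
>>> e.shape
(5, 3, 7)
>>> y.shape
(17, 5, 7, 3)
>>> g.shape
(17, 5)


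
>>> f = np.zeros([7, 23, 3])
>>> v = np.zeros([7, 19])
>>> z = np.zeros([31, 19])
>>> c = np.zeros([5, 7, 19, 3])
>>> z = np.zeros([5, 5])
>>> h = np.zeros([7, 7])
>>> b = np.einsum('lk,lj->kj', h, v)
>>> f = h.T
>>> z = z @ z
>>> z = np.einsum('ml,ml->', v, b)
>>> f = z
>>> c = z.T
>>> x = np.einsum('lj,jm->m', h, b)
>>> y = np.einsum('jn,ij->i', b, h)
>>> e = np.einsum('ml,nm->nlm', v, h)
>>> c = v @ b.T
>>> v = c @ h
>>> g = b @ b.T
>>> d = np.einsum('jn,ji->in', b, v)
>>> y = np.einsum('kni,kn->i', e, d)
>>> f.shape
()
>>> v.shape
(7, 7)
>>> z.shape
()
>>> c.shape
(7, 7)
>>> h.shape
(7, 7)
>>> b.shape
(7, 19)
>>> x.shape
(19,)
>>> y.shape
(7,)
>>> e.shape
(7, 19, 7)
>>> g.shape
(7, 7)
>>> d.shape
(7, 19)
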